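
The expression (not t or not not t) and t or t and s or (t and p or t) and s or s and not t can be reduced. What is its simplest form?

t or s

(not t or not not t) and t or t and s or (t and p or t) and s or s and not t
= (not t or not not t) and t or t and s or t and s or s and not t   — absorption
= (not t or not not t) and t or t and s or s and not t   — idempotence
= (not t or t) and t or t and s or s and not t   — double negation
= t or t and s or s and not t   — complement / identity
= t or s   — distribution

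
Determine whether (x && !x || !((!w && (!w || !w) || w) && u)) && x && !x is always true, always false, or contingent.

(x && !x || !((!w && (!w || !w) || w) && u)) && x && !x
= (x && !x || !((!w && !w || w) && u)) && x && !x   [idempotence]
= (x && !x || !((!w || w) && u)) && x && !x   [idempotence]
= (x && !x || !u) && x && !x   [complement / identity]
= x && !x   [absorption]
= false   [complement]

always false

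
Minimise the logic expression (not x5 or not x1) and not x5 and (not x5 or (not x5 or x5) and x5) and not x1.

(not x5 or not x1) and not x5 and (not x5 or (not x5 or x5) and x5) and not x1
= not x5 and (not x5 or (not x5 or x5) and x5) and not x1   [absorption]
= not x5 and (not x5 or x5) and not x1   [complement / identity]
= not x5 and not x1   [complement / identity]

not x5 and not x1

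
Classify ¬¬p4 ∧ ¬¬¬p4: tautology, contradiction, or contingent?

¬¬p4 ∧ ¬¬¬p4
= ¬¬p4 ∧ ¬p4   [double negation]
= p4 ∧ ¬p4   [double negation]
= False   [complement]

contradiction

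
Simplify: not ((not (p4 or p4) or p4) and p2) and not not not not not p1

not p2 and not p1

not ((not (p4 or p4) or p4) and p2) and not not not not not p1
= not ((not p4 or p4) and p2) and not not not not not p1   (idempotence)
= not p2 and not not not not not p1   (complement / identity)
= not p2 and not not not p1   (double negation)
= not p2 and not p1   (double negation)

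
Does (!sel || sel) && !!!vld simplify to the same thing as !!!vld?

Yes

E1: (!sel || sel) && !!!vld
    = !!!vld   — complement / identity
    = !vld   — double negation
E2: !!!vld
    = !vld   — double negation
Both reduce to !vld, so they are equivalent.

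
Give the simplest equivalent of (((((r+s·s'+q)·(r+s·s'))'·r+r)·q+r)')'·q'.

(((((r+s·s'+q)·(r+s·s'))'·r+r)·q+r)')'·q'
= ((((r+s·s'+q)·(r+s·s'))'·r+r)·q+r)·q'
= (((r+s·s')'·r+r)·q+r)·q'
= ((r'·r+r)·q+r)·q'
= (r·q+r)·q'
= r·q'

r·q'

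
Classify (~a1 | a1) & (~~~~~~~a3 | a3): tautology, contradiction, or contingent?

tautology

(~a1 | a1) & (~~~~~~~a3 | a3)
= ~~~~~~~a3 | a3
= ~~~~~a3 | a3
= ~~~a3 | a3
= ~a3 | a3
= 1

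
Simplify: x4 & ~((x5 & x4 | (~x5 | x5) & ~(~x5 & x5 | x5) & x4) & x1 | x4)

x4 & ~((x5 & x4 | (~x5 | x5) & ~(~x5 & x5 | x5) & x4) & x1 | x4)
= x4 & ~((x5 & x4 | ~(~x5 & x5 | x5) & x4) & x1 | x4)   — complement / identity
= x4 & ~((x5 & x4 | ~x5 & x4) & x1 | x4)   — complement / identity
= x4 & ~(x4 & x1 | x4)   — distribution
= x4 & ~x4   — absorption
= 0   — complement

0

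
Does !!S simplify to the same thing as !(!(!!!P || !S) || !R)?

E1: !!S
    = S   (double negation)
E2: !(!(!!!P || !S) || !R)
    = (!!!P || !S) && R   (De Morgan)
    = (!P || !S) && R   (double negation)
These differ: at P=0, R=1, S=0, E1 = 0 but E2 = 1.

No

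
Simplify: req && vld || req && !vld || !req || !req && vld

req && vld || req && !vld || !req || !req && vld
= req && vld || req && !vld || !req   — absorption
= req || !req   — distribution
= true   — complement

true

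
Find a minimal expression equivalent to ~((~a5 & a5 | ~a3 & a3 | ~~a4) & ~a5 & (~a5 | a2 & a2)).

~((~a5 & a5 | ~a3 & a3 | ~~a4) & ~a5 & (~a5 | a2 & a2))
= ~((~a5 & a5 | ~a3 & a3 | ~~a4) & ~a5 & (~a5 | a2))   [idempotence]
= ~((~a5 & a5 | ~~a4) & ~a5 & (~a5 | a2))   [complement / identity]
= ~(~~a4 & ~a5 & (~a5 | a2))   [complement / identity]
= ~(~~a4 & ~a5)   [absorption]
= ~a4 | a5   [De Morgan]

~a4 | a5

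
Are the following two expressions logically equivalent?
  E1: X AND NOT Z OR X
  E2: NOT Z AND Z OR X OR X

E1: X AND NOT Z OR X
    = X   — absorption
E2: NOT Z AND Z OR X OR X
    = X OR X   — complement / identity
    = X   — idempotence
Both reduce to X, so they are equivalent.

Yes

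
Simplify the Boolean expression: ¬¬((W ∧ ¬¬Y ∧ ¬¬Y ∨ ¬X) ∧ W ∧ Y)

W ∧ Y

¬¬((W ∧ ¬¬Y ∧ ¬¬Y ∨ ¬X) ∧ W ∧ Y)
= ¬¬((W ∧ ¬¬Y ∨ ¬X) ∧ W ∧ Y)
= ¬¬((W ∧ Y ∨ ¬X) ∧ W ∧ Y)
= ¬¬(W ∧ Y)
= W ∧ Y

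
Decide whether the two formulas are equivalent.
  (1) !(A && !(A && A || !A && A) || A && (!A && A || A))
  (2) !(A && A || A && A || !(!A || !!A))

E1: !(A && !(A && A || !A && A) || A && (!A && A || A))
    = !(A && !A || A && (!A && A || A))   [distribution]
    = !(A && !A || A && A)   [complement / identity]
    = !A   [distribution]
E2: !(A && A || A && A || !(!A || !!A))
    = !(A && A || A && A || A && !A)   [De Morgan]
    = !(A && A || A && !A)   [idempotence]
    = !A   [distribution]
Both reduce to !A, so they are equivalent.

Yes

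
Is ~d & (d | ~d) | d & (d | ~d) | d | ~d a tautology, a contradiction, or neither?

tautology

~d & (d | ~d) | d & (d | ~d) | d | ~d
= d | ~d | d | ~d
= d | ~d
= 1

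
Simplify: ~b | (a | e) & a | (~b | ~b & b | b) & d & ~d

~b | a

~b | (a | e) & a | (~b | ~b & b | b) & d & ~d
= ~b | (a | e) & a | (~b | b) & d & ~d   [complement / identity]
= ~b | (a | e) & a | d & ~d   [complement / identity]
= ~b | (a | e) & a   [complement / identity]
= ~b | a   [absorption]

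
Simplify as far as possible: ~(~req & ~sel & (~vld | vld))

~(~req & ~sel & (~vld | vld))
= ~(~req & ~sel)
= req | sel

req | sel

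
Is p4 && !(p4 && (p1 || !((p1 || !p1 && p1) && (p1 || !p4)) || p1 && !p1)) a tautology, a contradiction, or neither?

p4 && !(p4 && (p1 || !((p1 || !p1 && p1) && (p1 || !p4)) || p1 && !p1))
= p4 && !(p4 && (p1 || !((p1 || !p1 && p1) && (p1 || !p4))))   — complement / identity
= p4 && !(p4 && (p1 || !(p1 && (p1 || !p4))))   — complement / identity
= p4 && !(p4 && (p1 || !p1))   — absorption
= p4 && !p4   — complement / identity
= false   — complement

contradiction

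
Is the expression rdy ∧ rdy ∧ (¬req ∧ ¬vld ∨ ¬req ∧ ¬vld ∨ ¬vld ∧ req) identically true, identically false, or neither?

rdy ∧ rdy ∧ (¬req ∧ ¬vld ∨ ¬req ∧ ¬vld ∨ ¬vld ∧ req)
= rdy ∧ rdy ∧ (¬req ∧ ¬vld ∨ ¬vld ∧ req)
= rdy ∧ (¬req ∧ ¬vld ∨ ¬vld ∧ req)
= rdy ∧ ¬vld
This depends on rdy, vld, so it is not a constant.

neither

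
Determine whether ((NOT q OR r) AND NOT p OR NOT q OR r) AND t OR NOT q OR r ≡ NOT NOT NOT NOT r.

No

E1: ((NOT q OR r) AND NOT p OR NOT q OR r) AND t OR NOT q OR r
    = (NOT q OR r) AND t OR NOT q OR r   [absorption]
    = NOT q OR r   [absorption]
E2: NOT NOT NOT NOT r
    = NOT NOT r   [double negation]
    = r   [double negation]
These differ: at p=1, q=0, r=0, t=0, E1 = 1 but E2 = 0.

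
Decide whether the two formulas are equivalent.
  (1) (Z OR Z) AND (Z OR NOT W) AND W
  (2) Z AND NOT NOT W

Yes

E1: (Z OR Z) AND (Z OR NOT W) AND W
    = (Z AND NOT W OR Z) AND W   (distribution)
    = Z AND W   (absorption)
E2: Z AND NOT NOT W
    = Z AND W   (double negation)
Both reduce to Z AND W, so they are equivalent.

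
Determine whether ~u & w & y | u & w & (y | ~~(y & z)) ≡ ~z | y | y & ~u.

No

E1: ~u & w & y | u & w & (y | ~~(y & z))
    = ~u & w & y | u & w & (y | y & z)   (double negation)
    = ~u & w & y | u & w & y   (absorption)
    = w & y   (distribution)
E2: ~z | y | y & ~u
    = ~z | y   (absorption)
These differ: at u=0, w=0, y=1, z=0, E1 = 0 but E2 = 1.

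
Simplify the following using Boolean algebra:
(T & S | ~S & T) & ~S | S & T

T

(T & S | ~S & T) & ~S | S & T
= T & ~S | S & T   (distribution)
= T   (distribution)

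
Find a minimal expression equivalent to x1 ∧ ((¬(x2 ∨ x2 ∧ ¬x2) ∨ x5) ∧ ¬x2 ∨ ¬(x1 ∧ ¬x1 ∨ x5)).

x1 ∧ (¬x2 ∨ ¬x5)

x1 ∧ ((¬(x2 ∨ x2 ∧ ¬x2) ∨ x5) ∧ ¬x2 ∨ ¬(x1 ∧ ¬x1 ∨ x5))
= x1 ∧ ((¬x2 ∨ x5) ∧ ¬x2 ∨ ¬(x1 ∧ ¬x1 ∨ x5))   (complement / identity)
= x1 ∧ ((¬x2 ∨ x5) ∧ ¬x2 ∨ ¬x5)   (complement / identity)
= x1 ∧ (¬x2 ∨ ¬x5)   (absorption)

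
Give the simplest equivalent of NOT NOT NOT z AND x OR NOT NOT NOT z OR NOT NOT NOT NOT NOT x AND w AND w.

NOT NOT NOT z AND x OR NOT NOT NOT z OR NOT NOT NOT NOT NOT x AND w AND w
= NOT NOT NOT z AND x OR NOT NOT NOT z OR NOT NOT NOT x AND w AND w
= NOT NOT NOT z OR NOT NOT NOT x AND w AND w
= NOT z OR NOT NOT NOT x AND w AND w
= NOT z OR NOT NOT NOT x AND w
= NOT z OR NOT x AND w

NOT z OR NOT x AND w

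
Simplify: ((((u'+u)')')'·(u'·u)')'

((((u'+u)')')'·(u'·u)')'
= ((u'+u)'·(u'·u)')'   (double negation)
= u'+u+u'·u   (De Morgan)
= u'+u   (complement / identity)
= 1   (complement)

1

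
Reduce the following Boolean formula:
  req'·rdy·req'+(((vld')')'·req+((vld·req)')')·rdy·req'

rdy·req'

req'·rdy·req'+(((vld')')'·req+((vld·req)')')·rdy·req'
= req'·rdy·req'+(vld'·req+((vld·req)')')·rdy·req'   [double negation]
= req'·rdy·req'+(vld'·req+vld·req)·rdy·req'   [double negation]
= req'·rdy·req'+req·(vld'+vld)·rdy·req'   [distribution]
= req'·rdy·req'+req·rdy·req'   [complement / identity]
= rdy·req'   [distribution]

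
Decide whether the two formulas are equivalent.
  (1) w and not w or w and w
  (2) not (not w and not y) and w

Yes

E1: w and not w or w and w
    = w   — distribution
E2: not (not w and not y) and w
    = (w or y) and w   — De Morgan
    = w   — absorption
Both reduce to w, so they are equivalent.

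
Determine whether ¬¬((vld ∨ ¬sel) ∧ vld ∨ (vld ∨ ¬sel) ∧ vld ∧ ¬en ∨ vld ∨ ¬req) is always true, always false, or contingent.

contingent

¬¬((vld ∨ ¬sel) ∧ vld ∨ (vld ∨ ¬sel) ∧ vld ∧ ¬en ∨ vld ∨ ¬req)
= ¬¬((vld ∨ ¬sel) ∧ vld ∨ vld ∨ ¬req)   [absorption]
= ¬¬(vld ∨ vld ∨ ¬req)   [absorption]
= vld ∨ vld ∨ ¬req   [double negation]
= vld ∨ ¬req   [idempotence]
This depends on req, vld, so it is not a constant.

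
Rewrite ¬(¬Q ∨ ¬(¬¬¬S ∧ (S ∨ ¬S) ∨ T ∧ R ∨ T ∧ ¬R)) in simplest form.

Q ∧ (¬S ∨ T)

¬(¬Q ∨ ¬(¬¬¬S ∧ (S ∨ ¬S) ∨ T ∧ R ∨ T ∧ ¬R))
= ¬(¬Q ∨ ¬(¬¬¬S ∧ (S ∨ ¬S) ∨ T))   (distribution)
= Q ∧ (¬¬¬S ∧ (S ∨ ¬S) ∨ T)   (De Morgan)
= Q ∧ (¬¬¬S ∨ T)   (complement / identity)
= Q ∧ (¬S ∨ T)   (double negation)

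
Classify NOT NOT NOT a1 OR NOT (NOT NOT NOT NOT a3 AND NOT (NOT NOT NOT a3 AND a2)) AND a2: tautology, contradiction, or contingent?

NOT NOT NOT a1 OR NOT (NOT NOT NOT NOT a3 AND NOT (NOT NOT NOT a3 AND a2)) AND a2
= NOT NOT NOT a1 OR (NOT NOT NOT a3 OR NOT NOT NOT a3 AND a2) AND a2   (De Morgan)
= NOT NOT NOT a1 OR NOT NOT NOT a3 AND a2   (absorption)
= NOT NOT NOT a1 OR NOT a3 AND a2   (double negation)
= NOT a1 OR NOT a3 AND a2   (double negation)
This depends on a1, a2, a3, so it is not a constant.

contingent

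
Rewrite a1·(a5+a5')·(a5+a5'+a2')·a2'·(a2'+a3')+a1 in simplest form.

a1

a1·(a5+a5')·(a5+a5'+a2')·a2'·(a2'+a3')+a1
= a1·(a5+a5')·a2'·(a2'+a3')+a1   [absorption]
= a1·a2'·(a2'+a3')+a1   [complement / identity]
= a1·a2'+a1   [absorption]
= a1   [absorption]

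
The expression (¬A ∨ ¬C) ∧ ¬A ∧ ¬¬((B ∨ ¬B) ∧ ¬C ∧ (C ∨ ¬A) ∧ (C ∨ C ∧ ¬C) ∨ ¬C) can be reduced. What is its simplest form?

(¬A ∨ ¬C) ∧ ¬A ∧ ¬¬((B ∨ ¬B) ∧ ¬C ∧ (C ∨ ¬A) ∧ (C ∨ C ∧ ¬C) ∨ ¬C)
= (¬A ∨ ¬C) ∧ ¬A ∧ ¬¬((B ∨ ¬B) ∧ ¬C ∧ (C ∨ ¬A) ∧ C ∨ ¬C)   (complement / identity)
= (¬A ∨ ¬C) ∧ ¬A ∧ ¬¬(¬C ∧ (C ∨ ¬A) ∧ C ∨ ¬C)   (complement / identity)
= ¬A ∧ ¬¬(¬C ∧ (C ∨ ¬A) ∧ C ∨ ¬C)   (absorption)
= ¬A ∧ ¬¬(¬C ∧ C ∨ ¬C)   (absorption)
= ¬A ∧ ¬¬¬C   (complement / identity)
= ¬A ∧ ¬C   (double negation)

¬A ∧ ¬C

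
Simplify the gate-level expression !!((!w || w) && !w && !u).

!!((!w || w) && !w && !u)
= !!(!w && !u)   [complement / identity]
= !w && !u   [double negation]

!w && !u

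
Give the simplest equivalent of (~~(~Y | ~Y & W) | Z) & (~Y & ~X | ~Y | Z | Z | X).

(~~(~Y | ~Y & W) | Z) & (~Y & ~X | ~Y | Z | Z | X)
= (~~~Y | Z) & (~Y & ~X | ~Y | Z | Z | X)   (absorption)
= (~Y | Z) & (~Y & ~X | ~Y | Z | Z | X)   (double negation)
= (~Y | Z) & (~Y & ~X | ~Y | Z | X)   (idempotence)
= (~Y | Z) & (~Y | Z | X)   (absorption)
= ~Y | Z   (absorption)

~Y | Z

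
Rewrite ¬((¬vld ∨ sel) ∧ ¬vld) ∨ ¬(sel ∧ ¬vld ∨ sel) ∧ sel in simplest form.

vld

¬((¬vld ∨ sel) ∧ ¬vld) ∨ ¬(sel ∧ ¬vld ∨ sel) ∧ sel
= ¬¬vld ∨ ¬(sel ∧ ¬vld ∨ sel) ∧ sel   (absorption)
= vld ∨ ¬(sel ∧ ¬vld ∨ sel) ∧ sel   (double negation)
= vld ∨ ¬sel ∧ sel   (absorption)
= vld   (complement / identity)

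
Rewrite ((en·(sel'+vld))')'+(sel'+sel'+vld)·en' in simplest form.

sel'+vld

((en·(sel'+vld))')'+(sel'+sel'+vld)·en'
= ((en·(sel'+vld))')'+(sel'+vld)·en'   [idempotence]
= en·(sel'+vld)+(sel'+vld)·en'   [double negation]
= sel'+vld   [distribution]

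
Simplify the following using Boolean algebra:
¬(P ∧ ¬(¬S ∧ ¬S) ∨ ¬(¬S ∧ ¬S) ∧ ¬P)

¬S

¬(P ∧ ¬(¬S ∧ ¬S) ∨ ¬(¬S ∧ ¬S) ∧ ¬P)
= ¬¬(¬S ∧ ¬S)   (distribution)
= ¬¬¬S   (idempotence)
= ¬S   (double negation)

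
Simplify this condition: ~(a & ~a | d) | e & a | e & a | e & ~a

~d | e

~(a & ~a | d) | e & a | e & a | e & ~a
= ~d | e & a | e & a | e & ~a   — complement / identity
= ~d | e & a | e & ~a   — idempotence
= ~d | e   — distribution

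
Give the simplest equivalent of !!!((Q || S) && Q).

!!!((Q || S) && Q)
= !((Q || S) && Q)   — double negation
= !Q   — absorption

!Q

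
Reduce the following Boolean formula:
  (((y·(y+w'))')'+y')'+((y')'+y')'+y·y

y

(((y·(y+w'))')'+y')'+((y')'+y')'+y·y
= ((y')'+y')'+((y')'+y')'+y·y   (absorption)
= ((y')'+y')'+y·y   (idempotence)
= y'·y+y·y   (De Morgan)
= y   (distribution)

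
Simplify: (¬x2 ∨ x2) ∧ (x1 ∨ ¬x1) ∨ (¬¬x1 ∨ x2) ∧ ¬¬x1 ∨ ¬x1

True

(¬x2 ∨ x2) ∧ (x1 ∨ ¬x1) ∨ (¬¬x1 ∨ x2) ∧ ¬¬x1 ∨ ¬x1
= (¬x2 ∨ x2) ∧ (x1 ∨ ¬x1) ∨ ¬¬x1 ∨ ¬x1
= (¬x2 ∨ x2) ∧ (x1 ∨ ¬x1) ∨ x1 ∨ ¬x1
= x1 ∨ ¬x1 ∨ x1 ∨ ¬x1
= x1 ∨ ¬x1
= True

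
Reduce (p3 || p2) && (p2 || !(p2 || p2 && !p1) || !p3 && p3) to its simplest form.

(p3 || p2) && (p2 || !(p2 || p2 && !p1) || !p3 && p3)
= (p3 || p2) && (p2 || !p2 || !p3 && p3)   — absorption
= (p3 || p2) && (p2 || !p2)   — complement / identity
= p3 || p2   — complement / identity

p3 || p2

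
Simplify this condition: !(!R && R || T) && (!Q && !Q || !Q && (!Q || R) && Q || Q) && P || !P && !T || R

!T || R

!(!R && R || T) && (!Q && !Q || !Q && (!Q || R) && Q || Q) && P || !P && !T || R
= !(!R && R || T) && (!Q && !Q || !Q && Q || Q) && P || !P && !T || R   — absorption
= !(!R && R || T) && (!Q || Q) && P || !P && !T || R   — distribution
= !(!R && R || T) && P || !P && !T || R   — complement / identity
= !T && P || !P && !T || R   — complement / identity
= !T || R   — distribution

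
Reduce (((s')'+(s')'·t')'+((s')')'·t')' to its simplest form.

(((s')'+(s')'·t')'+((s')')'·t')'
= (((s')')'+((s')')'·t')'   — absorption
= (((s')')')'   — absorption
= (s')'   — double negation
= s   — double negation

s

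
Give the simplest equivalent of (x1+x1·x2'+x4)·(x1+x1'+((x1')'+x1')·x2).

(x1+x1·x2'+x4)·(x1+x1'+((x1')'+x1')·x2)
= (x1+x1·x2'+x4)·(x1+x1'+(x1+x1')·x2)
= (x1+x1·x2'+x4)·(x1+x1')
= (x1+x4)·(x1+x1')
= x1+x4

x1+x4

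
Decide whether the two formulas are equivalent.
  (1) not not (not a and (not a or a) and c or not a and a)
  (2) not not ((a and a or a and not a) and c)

No

E1: not not (not a and (not a or a) and c or not a and a)
    = not a and (not a or a) and c or not a and a   [double negation]
    = not a and c or not a and a   [complement / identity]
    = not a and c   [complement / identity]
E2: not not ((a and a or a and not a) and c)
    = (a and a or a and not a) and c   [double negation]
    = a and c   [distribution]
These differ: at a=0, c=1, E1 = 1 but E2 = 0.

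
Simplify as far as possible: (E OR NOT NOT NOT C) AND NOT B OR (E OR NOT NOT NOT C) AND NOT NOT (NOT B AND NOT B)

(E OR NOT NOT NOT C) AND NOT B OR (E OR NOT NOT NOT C) AND NOT NOT (NOT B AND NOT B)
= (E OR NOT NOT NOT C) AND NOT B OR (E OR NOT NOT NOT C) AND NOT (B OR B)   (De Morgan)
= (E OR NOT NOT NOT C) AND NOT B OR (E OR NOT NOT NOT C) AND NOT B   (idempotence)
= (E OR NOT NOT NOT C) AND NOT B   (idempotence)
= (E OR NOT C) AND NOT B   (double negation)

(E OR NOT C) AND NOT B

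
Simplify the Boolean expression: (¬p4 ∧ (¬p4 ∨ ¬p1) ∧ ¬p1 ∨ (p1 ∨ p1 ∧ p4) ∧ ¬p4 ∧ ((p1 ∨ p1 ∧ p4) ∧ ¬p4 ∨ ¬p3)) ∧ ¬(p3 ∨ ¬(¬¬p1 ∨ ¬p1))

(¬p4 ∧ (¬p4 ∨ ¬p1) ∧ ¬p1 ∨ (p1 ∨ p1 ∧ p4) ∧ ¬p4 ∧ ((p1 ∨ p1 ∧ p4) ∧ ¬p4 ∨ ¬p3)) ∧ ¬(p3 ∨ ¬(¬¬p1 ∨ ¬p1))
= (¬p4 ∧ (¬p4 ∨ ¬p1) ∧ ¬p1 ∨ (p1 ∨ p1 ∧ p4) ∧ ¬p4) ∧ ¬(p3 ∨ ¬(¬¬p1 ∨ ¬p1))
= (¬p4 ∧ ¬p1 ∨ (p1 ∨ p1 ∧ p4) ∧ ¬p4) ∧ ¬(p3 ∨ ¬(¬¬p1 ∨ ¬p1))
= (¬p4 ∧ ¬p1 ∨ (p1 ∨ p1 ∧ p4) ∧ ¬p4) ∧ ¬(p3 ∨ ¬p1 ∧ p1)
= (¬p4 ∧ ¬p1 ∨ (p1 ∨ p1 ∧ p4) ∧ ¬p4) ∧ ¬p3
= (¬p4 ∧ ¬p1 ∨ p1 ∧ ¬p4) ∧ ¬p3
= ¬p4 ∧ ¬p3

¬p4 ∧ ¬p3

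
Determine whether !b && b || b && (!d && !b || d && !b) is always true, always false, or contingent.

always false

!b && b || b && (!d && !b || d && !b)
= b && (!d && !b || d && !b)
= b && !b
= false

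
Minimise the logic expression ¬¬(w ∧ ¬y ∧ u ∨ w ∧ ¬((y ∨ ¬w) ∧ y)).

¬¬(w ∧ ¬y ∧ u ∨ w ∧ ¬((y ∨ ¬w) ∧ y))
= ¬¬(w ∧ ¬y ∧ u ∨ w ∧ ¬y)   [absorption]
= w ∧ ¬y ∧ u ∨ w ∧ ¬y   [double negation]
= w ∧ ¬y   [absorption]

w ∧ ¬y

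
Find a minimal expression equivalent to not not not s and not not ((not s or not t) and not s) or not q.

not s or not q

not not not s and not not ((not s or not t) and not s) or not q
= not not not s and not not not s or not q   [absorption]
= not not not s or not q   [idempotence]
= not s or not q   [double negation]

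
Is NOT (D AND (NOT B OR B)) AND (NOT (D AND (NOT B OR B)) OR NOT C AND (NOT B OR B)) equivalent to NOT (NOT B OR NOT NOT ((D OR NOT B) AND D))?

No

E1: NOT (D AND (NOT B OR B)) AND (NOT (D AND (NOT B OR B)) OR NOT C AND (NOT B OR B))
    = NOT (D AND (NOT B OR B)) AND (NOT (D AND (NOT B OR B)) OR NOT C)
    = NOT (D AND (NOT B OR B))
    = NOT D
E2: NOT (NOT B OR NOT NOT ((D OR NOT B) AND D))
    = B AND NOT ((D OR NOT B) AND D)
    = B AND NOT D
These differ: at B=0, C=0, D=0, E1 = 1 but E2 = 0.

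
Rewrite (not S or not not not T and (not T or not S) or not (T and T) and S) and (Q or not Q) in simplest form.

(not S or not not not T and (not T or not S) or not (T and T) and S) and (Q or not Q)
= (not S or not not not T and (not T or not S) or not T and S) and (Q or not Q)
= (not S or not T and (not T or not S) or not T and S) and (Q or not Q)
= (not S or not T or not T and S) and (Q or not Q)
= not S or not T or not T and S
= not S or not T

not S or not T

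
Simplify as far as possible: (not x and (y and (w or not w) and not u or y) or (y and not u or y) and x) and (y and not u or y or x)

y

(not x and (y and (w or not w) and not u or y) or (y and not u or y) and x) and (y and not u or y or x)
= (not x and (y and not u or y) or (y and not u or y) and x) and (y and not u or y or x)   — complement / identity
= (y and not u or y) and (y and not u or y or x)   — distribution
= y and not u or y   — absorption
= y   — absorption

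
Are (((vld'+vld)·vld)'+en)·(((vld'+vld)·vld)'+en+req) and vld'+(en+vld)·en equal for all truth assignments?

Yes

E1: (((vld'+vld)·vld)'+en)·(((vld'+vld)·vld)'+en+req)
    = ((vld'+vld)·vld)'+en   — absorption
    = vld'+en   — complement / identity
E2: vld'+(en+vld)·en
    = vld'+en   — absorption
Both reduce to vld'+en, so they are equivalent.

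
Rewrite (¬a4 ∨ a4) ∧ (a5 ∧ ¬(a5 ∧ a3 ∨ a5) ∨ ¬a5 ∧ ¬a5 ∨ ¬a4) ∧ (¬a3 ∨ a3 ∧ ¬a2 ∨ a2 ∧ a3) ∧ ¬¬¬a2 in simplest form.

(¬a4 ∨ a4) ∧ (a5 ∧ ¬(a5 ∧ a3 ∨ a5) ∨ ¬a5 ∧ ¬a5 ∨ ¬a4) ∧ (¬a3 ∨ a3 ∧ ¬a2 ∨ a2 ∧ a3) ∧ ¬¬¬a2
= (¬a4 ∨ a4) ∧ (a5 ∧ ¬(a5 ∧ a3 ∨ a5) ∨ ¬a5 ∧ ¬a5 ∨ ¬a4) ∧ (¬a3 ∨ a3) ∧ ¬¬¬a2
= (¬a4 ∨ a4) ∧ (a5 ∧ ¬(a5 ∧ a3 ∨ a5) ∨ ¬a5 ∧ ¬a5 ∨ ¬a4) ∧ ¬¬¬a2
= (¬a4 ∨ a4) ∧ (a5 ∧ ¬a5 ∨ ¬a5 ∧ ¬a5 ∨ ¬a4) ∧ ¬¬¬a2
= (a5 ∧ ¬a5 ∨ ¬a5 ∧ ¬a5 ∨ ¬a4) ∧ ¬¬¬a2
= (¬a5 ∨ ¬a4) ∧ ¬¬¬a2
= (¬a5 ∨ ¬a4) ∧ ¬a2

(¬a5 ∨ ¬a4) ∧ ¬a2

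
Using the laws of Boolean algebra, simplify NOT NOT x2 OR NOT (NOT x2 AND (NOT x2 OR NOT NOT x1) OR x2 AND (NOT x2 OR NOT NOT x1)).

NOT NOT x2 OR NOT (NOT x2 AND (NOT x2 OR NOT NOT x1) OR x2 AND (NOT x2 OR NOT NOT x1))
= NOT NOT x2 OR NOT (NOT x2 OR NOT NOT x1)
= NOT NOT x2 OR x2 AND NOT x1
= x2 OR x2 AND NOT x1
= x2

x2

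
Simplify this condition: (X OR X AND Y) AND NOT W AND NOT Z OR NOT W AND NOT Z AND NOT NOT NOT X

NOT W AND NOT Z

(X OR X AND Y) AND NOT W AND NOT Z OR NOT W AND NOT Z AND NOT NOT NOT X
= X AND NOT W AND NOT Z OR NOT W AND NOT Z AND NOT NOT NOT X   — absorption
= X AND NOT W AND NOT Z OR NOT W AND NOT Z AND NOT X   — double negation
= NOT W AND NOT Z   — distribution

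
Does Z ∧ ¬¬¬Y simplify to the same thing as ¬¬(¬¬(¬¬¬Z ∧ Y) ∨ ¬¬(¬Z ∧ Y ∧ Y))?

No

E1: Z ∧ ¬¬¬Y
    = Z ∧ ¬Y   — double negation
E2: ¬¬(¬¬(¬¬¬Z ∧ Y) ∨ ¬¬(¬Z ∧ Y ∧ Y))
    = ¬¬(¬¬(¬Z ∧ Y) ∨ ¬¬(¬Z ∧ Y ∧ Y))   — double negation
    = ¬(¬(¬Z ∧ Y) ∧ ¬(¬Z ∧ Y ∧ Y))   — De Morgan
    = ¬Z ∧ Y ∨ ¬Z ∧ Y ∧ Y   — De Morgan
    = ¬Z ∧ Y   — absorption
These differ: at Y=0, Z=1, E1 = 1 but E2 = 0.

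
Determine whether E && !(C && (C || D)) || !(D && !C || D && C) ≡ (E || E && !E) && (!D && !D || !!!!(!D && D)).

No

E1: E && !(C && (C || D)) || !(D && !C || D && C)
    = E && !(C && (C || D)) || !D   [distribution]
    = E && !C || !D   [absorption]
E2: (E || E && !E) && (!D && !D || !!!!(!D && D))
    = (E || E && !E) && (!D && !D || !!(!D && D))   [double negation]
    = E && (!D && !D || !!(!D && D))   [complement / identity]
    = E && (!D && !D || !D && D)   [double negation]
    = E && !D   [distribution]
These differ: at C=0, D=0, E=0, E1 = 1 but E2 = 0.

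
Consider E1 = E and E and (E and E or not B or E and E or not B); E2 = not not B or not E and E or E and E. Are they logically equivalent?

E1: E and E and (E and E or not B or E and E or not B)
    = E and E and (E and E or not B)
    = E and E
    = E
E2: not not B or not E and E or E and E
    = B or not E and E or E and E
    = B or E
These differ: at B=1, E=0, E1 = 0 but E2 = 1.

No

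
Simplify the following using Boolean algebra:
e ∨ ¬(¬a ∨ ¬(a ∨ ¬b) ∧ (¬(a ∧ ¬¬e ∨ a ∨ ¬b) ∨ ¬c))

e ∨ a

e ∨ ¬(¬a ∨ ¬(a ∨ ¬b) ∧ (¬(a ∧ ¬¬e ∨ a ∨ ¬b) ∨ ¬c))
= e ∨ ¬(¬a ∨ ¬(a ∨ ¬b) ∧ (¬(a ∧ e ∨ a ∨ ¬b) ∨ ¬c))
= e ∨ ¬(¬a ∨ ¬(a ∨ ¬b) ∧ (¬(a ∨ ¬b) ∨ ¬c))
= e ∨ ¬(¬a ∨ ¬(a ∨ ¬b))
= e ∨ a ∧ (a ∨ ¬b)
= e ∨ a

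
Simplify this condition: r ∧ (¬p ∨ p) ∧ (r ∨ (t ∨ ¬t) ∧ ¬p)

r

r ∧ (¬p ∨ p) ∧ (r ∨ (t ∨ ¬t) ∧ ¬p)
= r ∧ (¬p ∨ p) ∧ (r ∨ ¬p)   — complement / identity
= r ∧ (r ∨ ¬p)   — complement / identity
= r   — absorption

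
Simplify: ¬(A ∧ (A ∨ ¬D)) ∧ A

¬(A ∧ (A ∨ ¬D)) ∧ A
= ¬A ∧ A
= False

False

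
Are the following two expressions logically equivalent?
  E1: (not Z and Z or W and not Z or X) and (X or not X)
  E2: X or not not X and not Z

E1: (not Z and Z or W and not Z or X) and (X or not X)
    = not Z and Z or W and not Z or X   [complement / identity]
    = W and not Z or X   [complement / identity]
E2: X or not not X and not Z
    = X or X and not Z   [double negation]
    = X   [absorption]
These differ: at W=1, X=0, Z=0, E1 = 1 but E2 = 0.

No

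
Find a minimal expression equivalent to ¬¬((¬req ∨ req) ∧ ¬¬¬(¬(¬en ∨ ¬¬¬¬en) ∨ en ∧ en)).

¬¬((¬req ∨ req) ∧ ¬¬¬(¬(¬en ∨ ¬¬¬¬en) ∨ en ∧ en))
= ¬¬((¬req ∨ req) ∧ ¬¬¬(en ∧ ¬¬¬en ∨ en ∧ en))   (De Morgan)
= ¬¬¬¬¬(en ∧ ¬¬¬en ∨ en ∧ en)   (complement / identity)
= ¬¬¬¬¬(en ∧ ¬en ∨ en ∧ en)   (double negation)
= ¬¬¬(en ∧ ¬en ∨ en ∧ en)   (double negation)
= ¬¬¬en   (distribution)
= ¬en   (double negation)

¬en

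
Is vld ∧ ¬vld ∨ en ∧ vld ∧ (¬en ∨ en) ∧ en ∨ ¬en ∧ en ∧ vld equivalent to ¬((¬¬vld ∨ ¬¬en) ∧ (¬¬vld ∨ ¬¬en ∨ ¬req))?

E1: vld ∧ ¬vld ∨ en ∧ vld ∧ (¬en ∨ en) ∧ en ∨ ¬en ∧ en ∧ vld
    = en ∧ vld ∧ (¬en ∨ en) ∧ en ∨ ¬en ∧ en ∧ vld   [complement / identity]
    = en ∧ vld ∧ en ∨ ¬en ∧ en ∧ vld   [complement / identity]
    = en ∧ vld   [distribution]
E2: ¬((¬¬vld ∨ ¬¬en) ∧ (¬¬vld ∨ ¬¬en ∨ ¬req))
    = ¬(¬¬vld ∨ ¬¬en)   [absorption]
    = ¬vld ∧ ¬en   [De Morgan]
These differ: at en=0, req=1, vld=0, E1 = 0 but E2 = 1.

No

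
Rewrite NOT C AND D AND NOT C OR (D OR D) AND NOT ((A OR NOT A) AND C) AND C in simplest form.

NOT C AND D AND NOT C OR (D OR D) AND NOT ((A OR NOT A) AND C) AND C
= NOT C AND D AND NOT C OR D AND NOT ((A OR NOT A) AND C) AND C
= NOT C AND D AND NOT C OR D AND NOT C AND C
= (NOT C OR C) AND D AND NOT C
= D AND NOT C

D AND NOT C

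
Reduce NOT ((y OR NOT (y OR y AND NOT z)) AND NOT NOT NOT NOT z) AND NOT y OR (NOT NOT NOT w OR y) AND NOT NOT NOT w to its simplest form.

NOT ((y OR NOT (y OR y AND NOT z)) AND NOT NOT NOT NOT z) AND NOT y OR (NOT NOT NOT w OR y) AND NOT NOT NOT w
= NOT ((y OR NOT (y OR y AND NOT z)) AND NOT NOT NOT NOT z) AND NOT y OR NOT NOT NOT w
= NOT ((y OR NOT (y OR y AND NOT z)) AND NOT NOT z) AND NOT y OR NOT NOT NOT w
= NOT ((y OR NOT y) AND NOT NOT z) AND NOT y OR NOT NOT NOT w
= NOT NOT NOT z AND NOT y OR NOT NOT NOT w
= NOT NOT NOT z AND NOT y OR NOT w
= NOT z AND NOT y OR NOT w

NOT z AND NOT y OR NOT w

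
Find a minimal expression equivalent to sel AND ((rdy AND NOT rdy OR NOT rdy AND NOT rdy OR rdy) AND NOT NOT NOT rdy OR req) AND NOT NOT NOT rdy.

sel AND ((rdy AND NOT rdy OR NOT rdy AND NOT rdy OR rdy) AND NOT NOT NOT rdy OR req) AND NOT NOT NOT rdy
= sel AND ((NOT rdy OR rdy) AND NOT NOT NOT rdy OR req) AND NOT NOT NOT rdy   (distribution)
= sel AND (NOT NOT NOT rdy OR req) AND NOT NOT NOT rdy   (complement / identity)
= sel AND NOT NOT NOT rdy   (absorption)
= sel AND NOT rdy   (double negation)

sel AND NOT rdy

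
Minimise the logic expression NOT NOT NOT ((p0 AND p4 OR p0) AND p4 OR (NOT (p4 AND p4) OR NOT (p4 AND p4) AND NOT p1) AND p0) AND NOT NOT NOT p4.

NOT p0 AND NOT p4

NOT NOT NOT ((p0 AND p4 OR p0) AND p4 OR (NOT (p4 AND p4) OR NOT (p4 AND p4) AND NOT p1) AND p0) AND NOT NOT NOT p4
= NOT NOT NOT ((p0 AND p4 OR p0) AND p4 OR NOT (p4 AND p4) AND p0) AND NOT NOT NOT p4   [absorption]
= NOT NOT NOT (p0 AND p4 OR NOT (p4 AND p4) AND p0) AND NOT NOT NOT p4   [absorption]
= NOT NOT NOT (p0 AND p4 OR NOT p4 AND p0) AND NOT NOT NOT p4   [idempotence]
= NOT NOT NOT p0 AND NOT NOT NOT p4   [distribution]
= NOT p0 AND NOT NOT NOT p4   [double negation]
= NOT p0 AND NOT p4   [double negation]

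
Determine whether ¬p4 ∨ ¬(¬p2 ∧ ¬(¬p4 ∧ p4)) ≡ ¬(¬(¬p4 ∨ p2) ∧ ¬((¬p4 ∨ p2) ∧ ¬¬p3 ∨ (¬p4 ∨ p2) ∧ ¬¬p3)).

Yes

E1: ¬p4 ∨ ¬(¬p2 ∧ ¬(¬p4 ∧ p4))
    = ¬p4 ∨ p2 ∨ ¬p4 ∧ p4   (De Morgan)
    = ¬p4 ∨ p2   (complement / identity)
E2: ¬(¬(¬p4 ∨ p2) ∧ ¬((¬p4 ∨ p2) ∧ ¬¬p3 ∨ (¬p4 ∨ p2) ∧ ¬¬p3))
    = ¬(¬(¬p4 ∨ p2) ∧ ¬((¬p4 ∨ p2) ∧ ¬¬p3))   (idempotence)
    = ¬p4 ∨ p2 ∨ (¬p4 ∨ p2) ∧ ¬¬p3   (De Morgan)
    = ¬p4 ∨ p2 ∨ (¬p4 ∨ p2) ∧ p3   (double negation)
    = ¬p4 ∨ p2   (absorption)
Both reduce to ¬p4 ∨ p2, so they are equivalent.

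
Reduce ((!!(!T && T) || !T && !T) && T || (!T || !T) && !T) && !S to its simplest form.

((!!(!T && T) || !T && !T) && T || (!T || !T) && !T) && !S
= ((!T && T || !T && !T) && T || (!T || !T) && !T) && !S   — double negation
= ((!T && T || !T && !T) && T || !T && !T) && !S   — idempotence
= (!T && T || !T && !T) && !S   — distribution
= !T && !S   — distribution

!T && !S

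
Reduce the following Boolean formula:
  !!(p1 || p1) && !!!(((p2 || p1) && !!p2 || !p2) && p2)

!!(p1 || p1) && !!!(((p2 || p1) && !!p2 || !p2) && p2)
= !!(p1 || p1) && !!!(((p2 || p1) && p2 || !p2) && p2)
= !!p1 && !!!(((p2 || p1) && p2 || !p2) && p2)
= !!p1 && !(((p2 || p1) && p2 || !p2) && p2)
= p1 && !(((p2 || p1) && p2 || !p2) && p2)
= p1 && !((p2 || !p2) && p2)
= p1 && !p2

p1 && !p2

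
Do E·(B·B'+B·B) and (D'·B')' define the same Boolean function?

E1: E·(B·B'+B·B)
    = E·B   [distribution]
E2: (D'·B')'
    = D+B   [De Morgan]
These differ: at B=0, D=1, E=0, E1 = 0 but E2 = 1.

No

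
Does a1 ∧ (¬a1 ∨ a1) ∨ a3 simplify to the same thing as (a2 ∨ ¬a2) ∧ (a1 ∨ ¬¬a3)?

E1: a1 ∧ (¬a1 ∨ a1) ∨ a3
    = a1 ∨ a3   [complement / identity]
E2: (a2 ∨ ¬a2) ∧ (a1 ∨ ¬¬a3)
    = a1 ∨ ¬¬a3   [complement / identity]
    = a1 ∨ a3   [double negation]
Both reduce to a1 ∨ a3, so they are equivalent.

Yes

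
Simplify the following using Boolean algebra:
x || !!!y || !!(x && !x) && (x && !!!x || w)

x || !!!y || !!(x && !x) && (x && !!!x || w)
= x || !!!y || !!(x && !x) && (x && !x || w)
= x || !!!y || x && !x && (x && !x || w)
= x || !!!y || x && !x
= x || !y || x && !x
= x || !y

x || !y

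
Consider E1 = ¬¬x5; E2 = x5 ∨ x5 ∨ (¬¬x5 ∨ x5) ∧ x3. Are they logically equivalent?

Yes

E1: ¬¬x5
    = x5   (double negation)
E2: x5 ∨ x5 ∨ (¬¬x5 ∨ x5) ∧ x3
    = x5 ∨ x5 ∨ (x5 ∨ x5) ∧ x3   (double negation)
    = x5 ∨ x5   (absorption)
    = x5   (idempotence)
Both reduce to x5, so they are equivalent.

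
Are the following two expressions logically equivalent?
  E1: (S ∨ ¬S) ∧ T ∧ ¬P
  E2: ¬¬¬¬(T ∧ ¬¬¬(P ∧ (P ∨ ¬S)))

Yes

E1: (S ∨ ¬S) ∧ T ∧ ¬P
    = T ∧ ¬P
E2: ¬¬¬¬(T ∧ ¬¬¬(P ∧ (P ∨ ¬S)))
    = ¬¬¬¬(T ∧ ¬(P ∧ (P ∨ ¬S)))
    = ¬¬¬¬(T ∧ ¬P)
    = ¬¬(T ∧ ¬P)
    = T ∧ ¬P
Both reduce to T ∧ ¬P, so they are equivalent.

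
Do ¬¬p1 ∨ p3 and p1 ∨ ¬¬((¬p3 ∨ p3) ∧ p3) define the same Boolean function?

E1: ¬¬p1 ∨ p3
    = p1 ∨ p3   (double negation)
E2: p1 ∨ ¬¬((¬p3 ∨ p3) ∧ p3)
    = p1 ∨ ¬¬p3   (complement / identity)
    = p1 ∨ p3   (double negation)
Both reduce to p1 ∨ p3, so they are equivalent.

Yes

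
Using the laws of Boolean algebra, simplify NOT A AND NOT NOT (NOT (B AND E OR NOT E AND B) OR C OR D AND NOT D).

NOT A AND NOT NOT (NOT (B AND E OR NOT E AND B) OR C OR D AND NOT D)
= NOT A AND NOT NOT (NOT (B AND E OR NOT E AND B) OR C)   (complement / identity)
= NOT A AND (NOT (B AND E OR NOT E AND B) OR C)   (double negation)
= NOT A AND (NOT B OR C)   (distribution)

NOT A AND (NOT B OR C)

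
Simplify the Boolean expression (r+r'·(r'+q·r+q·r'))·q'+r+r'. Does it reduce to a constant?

1

(r+r'·(r'+q·r+q·r'))·q'+r+r'
= (r+r'·(r'+q))·q'+r+r'   (distribution)
= (r+r')·q'+r+r'   (absorption)
= r+r'   (absorption)
= 1   (complement)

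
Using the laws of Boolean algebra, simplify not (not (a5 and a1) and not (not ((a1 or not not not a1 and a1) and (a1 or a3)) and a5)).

a5

not (not (a5 and a1) and not (not ((a1 or not not not a1 and a1) and (a1 or a3)) and a5))
= a5 and a1 or not ((a1 or not not not a1 and a1) and (a1 or a3)) and a5
= a5 and a1 or not ((a1 or not a1 and a1) and (a1 or a3)) and a5
= a5 and a1 or not (a1 and (a1 or a3)) and a5
= a5 and a1 or not a1 and a5
= a5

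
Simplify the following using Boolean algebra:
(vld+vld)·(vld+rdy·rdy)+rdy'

(vld+vld)·(vld+rdy·rdy)+rdy'
= (vld+vld)·(vld+rdy)+rdy'   (idempotence)
= vld+vld·rdy+rdy'   (distribution)
= vld+rdy'   (absorption)

vld+rdy'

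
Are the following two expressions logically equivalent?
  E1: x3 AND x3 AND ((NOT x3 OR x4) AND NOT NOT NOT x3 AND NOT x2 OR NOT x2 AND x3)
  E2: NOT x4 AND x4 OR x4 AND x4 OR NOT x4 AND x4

No

E1: x3 AND x3 AND ((NOT x3 OR x4) AND NOT NOT NOT x3 AND NOT x2 OR NOT x2 AND x3)
    = x3 AND x3 AND ((NOT x3 OR x4) AND NOT x3 AND NOT x2 OR NOT x2 AND x3)
    = x3 AND x3 AND (NOT x3 AND NOT x2 OR NOT x2 AND x3)
    = x3 AND x3 AND NOT x2
    = x3 AND NOT x2
E2: NOT x4 AND x4 OR x4 AND x4 OR NOT x4 AND x4
    = x4 OR NOT x4 AND x4
    = x4
These differ: at x2=0, x3=0, x4=1, E1 = 0 but E2 = 1.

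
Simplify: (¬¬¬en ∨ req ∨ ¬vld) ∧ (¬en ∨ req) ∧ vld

(¬¬¬en ∨ req ∨ ¬vld) ∧ (¬en ∨ req) ∧ vld
= (¬en ∨ req ∨ ¬vld) ∧ (¬en ∨ req) ∧ vld
= (¬en ∨ req) ∧ vld

(¬en ∨ req) ∧ vld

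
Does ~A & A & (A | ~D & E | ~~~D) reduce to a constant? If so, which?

~A & A & (A | ~D & E | ~~~D)
= ~A & A & (A | ~D & E | ~D)   (double negation)
= ~A & A & (A | ~D)   (absorption)
= ~A & A   (absorption)
= 0   (complement)

yes, False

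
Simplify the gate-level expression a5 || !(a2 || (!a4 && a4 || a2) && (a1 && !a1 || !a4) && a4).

a5 || !a2

a5 || !(a2 || (!a4 && a4 || a2) && (a1 && !a1 || !a4) && a4)
= a5 || !(a2 || (!a4 && a4 || a2) && !a4 && a4)   [complement / identity]
= a5 || !(a2 || !a4 && a4)   [absorption]
= a5 || !a2   [complement / identity]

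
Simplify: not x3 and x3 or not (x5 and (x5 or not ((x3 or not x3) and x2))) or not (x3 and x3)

not x5 or not x3

not x3 and x3 or not (x5 and (x5 or not ((x3 or not x3) and x2))) or not (x3 and x3)
= not x3 and x3 or not (x5 and (x5 or not x2)) or not (x3 and x3)
= not x3 and x3 or not x5 or not (x3 and x3)
= not x3 and x3 or not x5 or not x3
= not x5 or not x3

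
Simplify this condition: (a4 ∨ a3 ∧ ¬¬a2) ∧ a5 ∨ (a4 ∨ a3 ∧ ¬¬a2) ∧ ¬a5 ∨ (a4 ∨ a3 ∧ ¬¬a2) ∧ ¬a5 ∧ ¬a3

(a4 ∨ a3 ∧ ¬¬a2) ∧ a5 ∨ (a4 ∨ a3 ∧ ¬¬a2) ∧ ¬a5 ∨ (a4 ∨ a3 ∧ ¬¬a2) ∧ ¬a5 ∧ ¬a3
= (a4 ∨ a3 ∧ ¬¬a2) ∧ a5 ∨ (a4 ∨ a3 ∧ ¬¬a2) ∧ ¬a5   — absorption
= a4 ∨ a3 ∧ ¬¬a2   — distribution
= a4 ∨ a3 ∧ a2   — double negation

a4 ∨ a3 ∧ a2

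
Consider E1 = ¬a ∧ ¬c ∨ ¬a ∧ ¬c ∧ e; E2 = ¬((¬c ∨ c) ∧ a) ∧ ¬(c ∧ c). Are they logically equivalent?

Yes

E1: ¬a ∧ ¬c ∨ ¬a ∧ ¬c ∧ e
    = ¬a ∧ ¬c   (absorption)
E2: ¬((¬c ∨ c) ∧ a) ∧ ¬(c ∧ c)
    = ¬a ∧ ¬(c ∧ c)   (complement / identity)
    = ¬a ∧ ¬c   (idempotence)
Both reduce to ¬a ∧ ¬c, so they are equivalent.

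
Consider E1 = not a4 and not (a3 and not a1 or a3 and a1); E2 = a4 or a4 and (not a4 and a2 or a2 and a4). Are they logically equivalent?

E1: not a4 and not (a3 and not a1 or a3 and a1)
    = not a4 and not a3   (distribution)
E2: a4 or a4 and (not a4 and a2 or a2 and a4)
    = a4 or a4 and a2   (distribution)
    = a4   (absorption)
These differ: at a1=0, a2=1, a3=0, a4=1, E1 = 0 but E2 = 1.

No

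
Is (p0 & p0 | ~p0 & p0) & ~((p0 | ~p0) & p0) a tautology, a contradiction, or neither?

(p0 & p0 | ~p0 & p0) & ~((p0 | ~p0) & p0)
= p0 & ~((p0 | ~p0) & p0)
= p0 & ~p0
= 0

contradiction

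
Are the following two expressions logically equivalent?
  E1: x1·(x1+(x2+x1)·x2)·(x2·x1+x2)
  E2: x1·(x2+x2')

No

E1: x1·(x1+(x2+x1)·x2)·(x2·x1+x2)
    = x1·(x1+x2)·(x2·x1+x2)   (absorption)
    = x1·(x2·x1+x2)   (absorption)
    = x1·x2   (absorption)
E2: x1·(x2+x2')
    = x1   (complement / identity)
These differ: at x1=1, x2=0, E1 = 0 but E2 = 1.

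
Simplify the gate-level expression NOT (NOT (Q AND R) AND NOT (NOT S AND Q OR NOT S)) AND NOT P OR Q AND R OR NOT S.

NOT (NOT (Q AND R) AND NOT (NOT S AND Q OR NOT S)) AND NOT P OR Q AND R OR NOT S
= (Q AND R OR NOT S AND Q OR NOT S) AND NOT P OR Q AND R OR NOT S   [De Morgan]
= (Q AND R OR NOT S) AND NOT P OR Q AND R OR NOT S   [absorption]
= Q AND R OR NOT S   [absorption]

Q AND R OR NOT S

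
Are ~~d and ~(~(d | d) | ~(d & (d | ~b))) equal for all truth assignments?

E1: ~~d
    = d   [double negation]
E2: ~(~(d | d) | ~(d & (d | ~b)))
    = ~(~(d | d) | ~d)   [absorption]
    = (d | d) & d   [De Morgan]
    = d & d   [idempotence]
    = d   [idempotence]
Both reduce to d, so they are equivalent.

Yes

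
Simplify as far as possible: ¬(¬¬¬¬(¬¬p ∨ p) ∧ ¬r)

¬(¬¬¬¬(¬¬p ∨ p) ∧ ¬r)
= ¬(¬¬(¬¬p ∨ p) ∧ ¬r)   [double negation]
= ¬(¬¬p ∨ p) ∨ r   [De Morgan]
= ¬(p ∨ p) ∨ r   [double negation]
= ¬p ∨ r   [idempotence]

¬p ∨ r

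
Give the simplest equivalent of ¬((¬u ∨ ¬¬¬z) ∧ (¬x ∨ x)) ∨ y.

¬((¬u ∨ ¬¬¬z) ∧ (¬x ∨ x)) ∨ y
= ¬(¬u ∨ ¬¬¬z) ∨ y   [complement / identity]
= ¬(¬u ∨ ¬z) ∨ y   [double negation]
= u ∧ z ∨ y   [De Morgan]

u ∧ z ∨ y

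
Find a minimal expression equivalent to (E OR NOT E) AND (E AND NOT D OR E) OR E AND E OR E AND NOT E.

(E OR NOT E) AND (E AND NOT D OR E) OR E AND E OR E AND NOT E
= (E OR NOT E) AND (E AND NOT D OR E) OR (E OR NOT E) AND E
= (E OR NOT E) AND E OR (E OR NOT E) AND E
= (E OR NOT E) AND E
= E

E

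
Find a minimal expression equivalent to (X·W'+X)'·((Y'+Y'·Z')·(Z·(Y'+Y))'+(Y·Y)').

X'·Y'

(X·W'+X)'·((Y'+Y'·Z')·(Z·(Y'+Y))'+(Y·Y)')
= (X·W'+X)'·(Y'·(Z·(Y'+Y))'+(Y·Y)')   — absorption
= (X·W'+X)'·(Y'·Z'+(Y·Y)')   — complement / identity
= (X·W'+X)'·(Y'·Z'+Y')   — idempotence
= X'·(Y'·Z'+Y')   — absorption
= X'·Y'   — absorption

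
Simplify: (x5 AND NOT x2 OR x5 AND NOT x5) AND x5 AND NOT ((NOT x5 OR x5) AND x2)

(x5 AND NOT x2 OR x5 AND NOT x5) AND x5 AND NOT ((NOT x5 OR x5) AND x2)
= x5 AND NOT x2 AND x5 AND NOT ((NOT x5 OR x5) AND x2)   [complement / identity]
= x5 AND NOT x2 AND x5 AND NOT x2   [complement / identity]
= x5 AND NOT x2   [idempotence]

x5 AND NOT x2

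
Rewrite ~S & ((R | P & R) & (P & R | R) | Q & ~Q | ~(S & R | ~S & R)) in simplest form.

~S & ((R | P & R) & (P & R | R) | Q & ~Q | ~(S & R | ~S & R))
= ~S & ((R | P & R) & (P & R | R) | ~(S & R | ~S & R))   (complement / identity)
= ~S & (R & R | P & R | ~(S & R | ~S & R))   (distribution)
= ~S & (R & R | P & R | ~R)   (distribution)
= ~S & (R & (R | P) | ~R)   (distribution)
= ~S & (R | ~R)   (absorption)
= ~S   (complement / identity)

~S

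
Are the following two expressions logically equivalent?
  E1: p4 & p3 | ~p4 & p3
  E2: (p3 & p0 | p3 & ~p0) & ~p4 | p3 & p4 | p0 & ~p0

E1: p4 & p3 | ~p4 & p3
    = p3   [distribution]
E2: (p3 & p0 | p3 & ~p0) & ~p4 | p3 & p4 | p0 & ~p0
    = (p3 & p0 | p3 & ~p0) & ~p4 | p3 & p4   [complement / identity]
    = p3 & ~p4 | p3 & p4   [distribution]
    = p3   [distribution]
Both reduce to p3, so they are equivalent.

Yes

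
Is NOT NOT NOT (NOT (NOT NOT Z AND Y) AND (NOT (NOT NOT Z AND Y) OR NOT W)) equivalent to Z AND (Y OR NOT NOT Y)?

Yes

E1: NOT NOT NOT (NOT (NOT NOT Z AND Y) AND (NOT (NOT NOT Z AND Y) OR NOT W))
    = NOT NOT NOT NOT (NOT NOT Z AND Y)
    = NOT NOT (NOT NOT Z AND Y)
    = NOT NOT (Z AND Y)
    = Z AND Y
E2: Z AND (Y OR NOT NOT Y)
    = Z AND (Y OR Y)
    = Z AND Y
Both reduce to Z AND Y, so they are equivalent.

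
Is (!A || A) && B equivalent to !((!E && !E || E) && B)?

E1: (!A || A) && B
    = B
E2: !((!E && !E || E) && B)
    = !((!E || E) && B)
    = !B
These differ: at A=0, B=0, E=0, E1 = 0 but E2 = 1.

No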